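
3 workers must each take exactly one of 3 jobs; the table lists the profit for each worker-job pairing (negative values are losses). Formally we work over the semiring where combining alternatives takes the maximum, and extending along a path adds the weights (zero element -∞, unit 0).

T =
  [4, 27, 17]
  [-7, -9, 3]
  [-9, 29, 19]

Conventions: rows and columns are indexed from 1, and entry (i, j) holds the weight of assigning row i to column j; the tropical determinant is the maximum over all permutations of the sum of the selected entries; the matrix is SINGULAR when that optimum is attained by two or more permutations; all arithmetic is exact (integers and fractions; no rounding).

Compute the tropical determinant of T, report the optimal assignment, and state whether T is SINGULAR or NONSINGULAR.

σ = (1, 2, 3): 4 + (-9) + 19 = 14
σ = (1, 3, 2): 4 + 3 + 29 = 36
σ = (2, 1, 3): 27 + (-7) + 19 = 39
σ = (2, 3, 1): 27 + 3 + (-9) = 21
σ = (3, 1, 2): 17 + (-7) + 29 = 39
σ = (3, 2, 1): 17 + (-9) + (-9) = -1
Optimal value attained by: σ = (2, 1, 3).
Answer: det⊕(T) = 39; verdict: SINGULAR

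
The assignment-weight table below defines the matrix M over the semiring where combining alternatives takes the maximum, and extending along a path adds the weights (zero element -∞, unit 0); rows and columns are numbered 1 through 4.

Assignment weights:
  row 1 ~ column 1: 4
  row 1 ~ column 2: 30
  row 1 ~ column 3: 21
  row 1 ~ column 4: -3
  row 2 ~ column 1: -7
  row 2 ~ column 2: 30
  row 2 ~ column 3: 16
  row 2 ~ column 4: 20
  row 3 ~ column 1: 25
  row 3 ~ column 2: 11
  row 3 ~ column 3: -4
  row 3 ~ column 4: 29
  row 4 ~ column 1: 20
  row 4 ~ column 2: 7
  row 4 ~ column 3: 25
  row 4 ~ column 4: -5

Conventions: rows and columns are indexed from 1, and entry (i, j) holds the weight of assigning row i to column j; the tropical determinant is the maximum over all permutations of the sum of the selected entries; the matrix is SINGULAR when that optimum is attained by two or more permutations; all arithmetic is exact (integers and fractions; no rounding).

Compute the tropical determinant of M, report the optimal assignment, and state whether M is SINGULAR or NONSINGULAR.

σ = (1, 2, 3, 4): 4 + 30 + (-4) + (-5) = 25
σ = (1, 2, 4, 3): 4 + 30 + 29 + 25 = 88
σ = (1, 3, 2, 4): 4 + 16 + 11 + (-5) = 26
σ = (1, 3, 4, 2): 4 + 16 + 29 + 7 = 56
σ = (1, 4, 2, 3): 4 + 20 + 11 + 25 = 60
σ = (1, 4, 3, 2): 4 + 20 + (-4) + 7 = 27
σ = (2, 1, 3, 4): 30 + (-7) + (-4) + (-5) = 14
σ = (2, 1, 4, 3): 30 + (-7) + 29 + 25 = 77
σ = (2, 3, 1, 4): 30 + 16 + 25 + (-5) = 66
σ = (2, 3, 4, 1): 30 + 16 + 29 + 20 = 95
σ = (2, 4, 1, 3): 30 + 20 + 25 + 25 = 100
σ = (2, 4, 3, 1): 30 + 20 + (-4) + 20 = 66
σ = (3, 1, 2, 4): 21 + (-7) + 11 + (-5) = 20
σ = (3, 1, 4, 2): 21 + (-7) + 29 + 7 = 50
σ = (3, 2, 1, 4): 21 + 30 + 25 + (-5) = 71
σ = (3, 2, 4, 1): 21 + 30 + 29 + 20 = 100
σ = (3, 4, 1, 2): 21 + 20 + 25 + 7 = 73
σ = (3, 4, 2, 1): 21 + 20 + 11 + 20 = 72
σ = (4, 1, 2, 3): (-3) + (-7) + 11 + 25 = 26
σ = (4, 1, 3, 2): (-3) + (-7) + (-4) + 7 = -7
σ = (4, 2, 1, 3): (-3) + 30 + 25 + 25 = 77
σ = (4, 2, 3, 1): (-3) + 30 + (-4) + 20 = 43
σ = (4, 3, 1, 2): (-3) + 16 + 25 + 7 = 45
σ = (4, 3, 2, 1): (-3) + 16 + 11 + 20 = 44
Optimal value attained by: σ = (2, 4, 1, 3).
Answer: det⊕(M) = 100; verdict: SINGULAR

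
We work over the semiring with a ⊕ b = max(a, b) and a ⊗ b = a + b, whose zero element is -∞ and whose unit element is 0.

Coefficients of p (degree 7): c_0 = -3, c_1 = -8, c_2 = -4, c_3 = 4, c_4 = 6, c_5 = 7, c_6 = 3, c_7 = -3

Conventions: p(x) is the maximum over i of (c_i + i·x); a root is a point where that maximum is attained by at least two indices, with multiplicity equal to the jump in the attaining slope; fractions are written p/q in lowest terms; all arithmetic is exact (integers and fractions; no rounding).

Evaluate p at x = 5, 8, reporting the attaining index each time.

p(5) = max(-3+0·5=-3, -8+1·5=-3, -4+2·5=6, 4+3·5=19, 6+4·5=26, 7+5·5=32, 3+6·5=33, -3+7·5=32) = 33 (attained by i=6)
p(8) = max(-3+0·8=-3, -8+1·8=0, -4+2·8=12, 4+3·8=28, 6+4·8=38, 7+5·8=47, 3+6·8=51, -3+7·8=53) = 53 (attained by i=7)
Answer: p(5) = 33; p(8) = 53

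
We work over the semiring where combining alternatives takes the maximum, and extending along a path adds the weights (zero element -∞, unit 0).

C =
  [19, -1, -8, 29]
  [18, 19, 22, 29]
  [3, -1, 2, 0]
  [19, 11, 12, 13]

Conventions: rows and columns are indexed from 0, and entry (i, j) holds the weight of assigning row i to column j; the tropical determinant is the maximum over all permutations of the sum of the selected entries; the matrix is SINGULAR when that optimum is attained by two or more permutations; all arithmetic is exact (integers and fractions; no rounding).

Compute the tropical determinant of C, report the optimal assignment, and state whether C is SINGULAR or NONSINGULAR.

σ = (0, 1, 2, 3): 19 + 19 + 2 + 13 = 53
σ = (0, 1, 3, 2): 19 + 19 + 0 + 12 = 50
σ = (0, 2, 1, 3): 19 + 22 + (-1) + 13 = 53
σ = (0, 2, 3, 1): 19 + 22 + 0 + 11 = 52
σ = (0, 3, 1, 2): 19 + 29 + (-1) + 12 = 59
σ = (0, 3, 2, 1): 19 + 29 + 2 + 11 = 61
σ = (1, 0, 2, 3): (-1) + 18 + 2 + 13 = 32
σ = (1, 0, 3, 2): (-1) + 18 + 0 + 12 = 29
σ = (1, 2, 0, 3): (-1) + 22 + 3 + 13 = 37
σ = (1, 2, 3, 0): (-1) + 22 + 0 + 19 = 40
σ = (1, 3, 0, 2): (-1) + 29 + 3 + 12 = 43
σ = (1, 3, 2, 0): (-1) + 29 + 2 + 19 = 49
σ = (2, 0, 1, 3): (-8) + 18 + (-1) + 13 = 22
σ = (2, 0, 3, 1): (-8) + 18 + 0 + 11 = 21
σ = (2, 1, 0, 3): (-8) + 19 + 3 + 13 = 27
σ = (2, 1, 3, 0): (-8) + 19 + 0 + 19 = 30
σ = (2, 3, 0, 1): (-8) + 29 + 3 + 11 = 35
σ = (2, 3, 1, 0): (-8) + 29 + (-1) + 19 = 39
σ = (3, 0, 1, 2): 29 + 18 + (-1) + 12 = 58
σ = (3, 0, 2, 1): 29 + 18 + 2 + 11 = 60
σ = (3, 1, 0, 2): 29 + 19 + 3 + 12 = 63
σ = (3, 1, 2, 0): 29 + 19 + 2 + 19 = 69
σ = (3, 2, 0, 1): 29 + 22 + 3 + 11 = 65
σ = (3, 2, 1, 0): 29 + 22 + (-1) + 19 = 69
Optimal value attained by: σ = (3, 1, 2, 0).
Answer: det⊕(C) = 69; verdict: SINGULAR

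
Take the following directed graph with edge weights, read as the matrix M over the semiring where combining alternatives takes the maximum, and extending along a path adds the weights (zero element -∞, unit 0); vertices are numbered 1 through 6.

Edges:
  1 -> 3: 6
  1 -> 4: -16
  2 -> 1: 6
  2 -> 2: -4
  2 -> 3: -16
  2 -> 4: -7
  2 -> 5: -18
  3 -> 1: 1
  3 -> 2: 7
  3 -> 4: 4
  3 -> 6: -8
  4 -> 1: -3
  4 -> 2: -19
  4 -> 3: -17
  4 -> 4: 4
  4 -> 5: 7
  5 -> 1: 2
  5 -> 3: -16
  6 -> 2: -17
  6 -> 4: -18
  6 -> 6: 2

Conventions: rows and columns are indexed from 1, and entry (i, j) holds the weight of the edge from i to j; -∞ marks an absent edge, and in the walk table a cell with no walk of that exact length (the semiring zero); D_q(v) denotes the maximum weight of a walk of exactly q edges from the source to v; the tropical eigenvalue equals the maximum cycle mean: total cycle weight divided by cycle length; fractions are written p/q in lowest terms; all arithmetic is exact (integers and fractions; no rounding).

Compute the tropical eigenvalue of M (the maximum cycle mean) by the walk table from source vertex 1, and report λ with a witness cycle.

q=0: [0, -∞, -∞, -∞, -∞, -∞]
q=1: [-∞, -∞, 6, -16, -∞, -∞]
q=2: [7, 13, -33, 10, -9, -2]
q=3: [19, 9, 13, 14, 17, 0]
q=4: [19, 20, 25, 18, 21, 5]
q=5: [26, 32, 25, 29, 25, 17]
q=6: [38, 32, 32, 33, 36, 19]
Optimal cycle mean attained by: cycle 1->3->2->1, total 6 + 7 + 6, length 3.
Answer: λ = 19/3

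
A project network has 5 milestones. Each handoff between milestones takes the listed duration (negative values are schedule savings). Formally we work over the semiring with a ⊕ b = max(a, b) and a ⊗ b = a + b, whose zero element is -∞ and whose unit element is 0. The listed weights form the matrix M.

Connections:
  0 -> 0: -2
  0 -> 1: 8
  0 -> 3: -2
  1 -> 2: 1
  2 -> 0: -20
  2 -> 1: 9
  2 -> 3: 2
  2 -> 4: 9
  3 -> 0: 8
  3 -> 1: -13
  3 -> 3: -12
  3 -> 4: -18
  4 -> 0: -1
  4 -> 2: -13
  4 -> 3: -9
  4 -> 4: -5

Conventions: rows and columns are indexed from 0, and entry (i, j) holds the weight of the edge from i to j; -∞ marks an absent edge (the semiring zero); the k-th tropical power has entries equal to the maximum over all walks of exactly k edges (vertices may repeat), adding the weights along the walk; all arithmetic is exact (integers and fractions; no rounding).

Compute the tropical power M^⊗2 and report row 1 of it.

M^⊗2:
  [6, 6, 9, -4, -20]
  [-19, 10, -∞, 3, 10]
  [10, -11, 10, 0, 4]
  [6, 16, -12, 6, -23]
  [-1, 7, -18, -3, -4]
Answer: row 1 of M^⊗2 = [-19, 10, -∞, 3, 10]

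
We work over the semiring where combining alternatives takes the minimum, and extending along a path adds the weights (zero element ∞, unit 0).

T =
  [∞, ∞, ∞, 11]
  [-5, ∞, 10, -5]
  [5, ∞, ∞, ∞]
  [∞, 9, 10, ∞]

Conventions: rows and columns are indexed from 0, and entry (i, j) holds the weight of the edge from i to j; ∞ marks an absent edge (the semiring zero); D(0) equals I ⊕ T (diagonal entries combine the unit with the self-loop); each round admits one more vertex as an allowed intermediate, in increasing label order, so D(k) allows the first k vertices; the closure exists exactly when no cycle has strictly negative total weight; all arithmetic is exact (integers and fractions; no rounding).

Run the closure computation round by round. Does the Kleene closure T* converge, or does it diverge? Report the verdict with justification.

D(0):
  [0, ∞, ∞, 11]
  [-5, 0, 10, -5]
  [5, ∞, 0, ∞]
  [∞, 9, 10, 0]
D(1):
  [0, ∞, ∞, 11]
  [-5, 0, 10, -5]
  [5, ∞, 0, 16]
  [∞, 9, 10, 0]
D(2):
  [0, ∞, ∞, 11]
  [-5, 0, 10, -5]
  [5, ∞, 0, 16]
  [4, 9, 10, 0]
D(3):
  [0, ∞, ∞, 11]
  [-5, 0, 10, -5]
  [5, ∞, 0, 16]
  [4, 9, 10, 0]
D(4):
  [0, 20, 21, 11]
  [-5, 0, 5, -5]
  [5, 25, 0, 16]
  [4, 9, 10, 0]
Key observation: every diagonal entry stays at the unit through all rounds, so no improving cycle exists.
Answer: CONVERGES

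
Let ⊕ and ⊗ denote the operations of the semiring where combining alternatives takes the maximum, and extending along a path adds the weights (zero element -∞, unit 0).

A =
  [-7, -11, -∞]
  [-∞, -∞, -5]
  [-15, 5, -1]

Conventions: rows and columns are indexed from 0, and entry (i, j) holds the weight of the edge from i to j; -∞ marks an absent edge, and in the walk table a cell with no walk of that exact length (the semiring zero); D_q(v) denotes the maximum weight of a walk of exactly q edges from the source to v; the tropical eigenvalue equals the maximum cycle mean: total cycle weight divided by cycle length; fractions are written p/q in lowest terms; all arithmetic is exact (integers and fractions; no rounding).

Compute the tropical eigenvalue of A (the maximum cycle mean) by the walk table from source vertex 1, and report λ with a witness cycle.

q=0: [-∞, 0, -∞]
q=1: [-∞, -∞, -5]
q=2: [-20, 0, -6]
q=3: [-21, -1, -5]
Optimal cycle mean attained by: cycle 1->2->1, total (-5) + 5, length 2.
Answer: λ = 0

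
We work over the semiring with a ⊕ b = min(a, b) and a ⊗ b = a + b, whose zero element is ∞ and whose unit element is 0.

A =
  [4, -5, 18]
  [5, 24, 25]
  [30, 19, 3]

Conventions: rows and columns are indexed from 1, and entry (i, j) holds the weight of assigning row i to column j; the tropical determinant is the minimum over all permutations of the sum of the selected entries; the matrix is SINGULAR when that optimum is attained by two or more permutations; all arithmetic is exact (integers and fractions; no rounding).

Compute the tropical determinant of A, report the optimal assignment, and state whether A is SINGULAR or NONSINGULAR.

σ = (1, 2, 3): 4 + 24 + 3 = 31
σ = (1, 3, 2): 4 + 25 + 19 = 48
σ = (2, 1, 3): (-5) + 5 + 3 = 3
σ = (2, 3, 1): (-5) + 25 + 30 = 50
σ = (3, 1, 2): 18 + 5 + 19 = 42
σ = (3, 2, 1): 18 + 24 + 30 = 72
Optimal value attained by: σ = (2, 1, 3).
Answer: det⊕(A) = 3; verdict: NONSINGULAR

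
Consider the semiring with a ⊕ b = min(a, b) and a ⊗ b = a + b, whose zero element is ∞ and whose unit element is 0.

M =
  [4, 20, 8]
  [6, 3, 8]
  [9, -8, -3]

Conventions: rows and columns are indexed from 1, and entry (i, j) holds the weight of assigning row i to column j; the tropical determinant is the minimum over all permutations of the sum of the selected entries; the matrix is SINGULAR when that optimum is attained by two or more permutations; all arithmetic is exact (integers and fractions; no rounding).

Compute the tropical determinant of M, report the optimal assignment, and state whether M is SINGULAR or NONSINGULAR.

σ = (1, 2, 3): 4 + 3 + (-3) = 4
σ = (1, 3, 2): 4 + 8 + (-8) = 4
σ = (2, 1, 3): 20 + 6 + (-3) = 23
σ = (2, 3, 1): 20 + 8 + 9 = 37
σ = (3, 1, 2): 8 + 6 + (-8) = 6
σ = (3, 2, 1): 8 + 3 + 9 = 20
Optimal value attained by: σ = (1, 2, 3).
Answer: det⊕(M) = 4; verdict: SINGULAR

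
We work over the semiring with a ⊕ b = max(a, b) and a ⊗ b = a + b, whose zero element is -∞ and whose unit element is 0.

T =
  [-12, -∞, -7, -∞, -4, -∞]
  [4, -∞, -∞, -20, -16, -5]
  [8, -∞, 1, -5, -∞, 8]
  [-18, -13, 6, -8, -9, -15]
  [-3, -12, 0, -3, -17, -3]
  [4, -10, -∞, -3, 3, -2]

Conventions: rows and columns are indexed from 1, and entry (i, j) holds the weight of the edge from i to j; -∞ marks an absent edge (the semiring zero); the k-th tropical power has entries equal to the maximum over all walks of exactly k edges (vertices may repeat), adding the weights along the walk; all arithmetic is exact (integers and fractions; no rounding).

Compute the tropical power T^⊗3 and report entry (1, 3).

T^⊗2:
  [1, -16, -4, -7, -16, 1]
  [-1, -15, -3, -8, 0, -7]
  [12, -2, 2, 5, 11, 9]
  [14, -21, 7, 1, -12, 14]
  [8, -13, 3, -5, 0, 8]
  [2, -9, 3, 0, 1, 0]
T^⊗3:
  [5, -9, -1, -2, 4, 4]
  [5, -12, 0, -3, -4, 5]
  [13, -1, 11, 8, 12, 10]
  [18, 4, 8, 11, 17, 15]
  [12, -2, 4, 5, 11, 11]
  [11, -10, 6, -2, 3, 11]
Key observation: the optimum is the walk 1->5->4->3, with weight (-4) + (-3) + 6 = -1.
Optimal value attained by: walk 1->5->4->3.
Answer: (T^⊗3)[1][3] = -1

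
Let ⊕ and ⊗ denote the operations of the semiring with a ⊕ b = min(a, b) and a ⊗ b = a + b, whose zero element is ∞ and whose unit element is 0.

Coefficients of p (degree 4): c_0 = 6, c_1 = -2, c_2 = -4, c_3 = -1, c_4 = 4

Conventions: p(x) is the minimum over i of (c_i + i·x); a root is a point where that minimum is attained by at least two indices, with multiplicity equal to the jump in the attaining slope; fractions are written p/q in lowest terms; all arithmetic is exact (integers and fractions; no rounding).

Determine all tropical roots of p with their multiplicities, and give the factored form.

hull edge (i=0, c=6) to (i=1, c=-2): slope -8, span 1
hull edge (i=1, c=-2) to (i=2, c=-4): slope -2, span 1
hull edge (i=2, c=-4) to (i=3, c=-1): slope 3, span 1
hull edge (i=3, c=-1) to (i=4, c=4): slope 5, span 1
Factored form: p(x) = 4 ⊗ (x ⊕ (-5)) ⊗ (x ⊕ (-3)) ⊗ (x ⊕ 2) ⊗ (x ⊕ 8)
Answer: roots = -5 (mult 1), -3 (mult 1), 2 (mult 1), 8 (mult 1)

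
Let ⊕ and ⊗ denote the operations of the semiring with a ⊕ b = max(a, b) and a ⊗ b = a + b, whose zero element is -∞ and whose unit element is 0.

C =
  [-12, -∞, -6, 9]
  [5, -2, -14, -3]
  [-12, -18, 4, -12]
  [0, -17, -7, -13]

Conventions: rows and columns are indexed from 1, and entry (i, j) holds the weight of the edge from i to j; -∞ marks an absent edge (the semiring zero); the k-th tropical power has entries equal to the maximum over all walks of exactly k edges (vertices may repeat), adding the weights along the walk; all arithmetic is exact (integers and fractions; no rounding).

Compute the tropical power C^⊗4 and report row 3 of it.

C^⊗2:
  [9, -8, 2, -3]
  [3, -4, -1, 14]
  [-8, -14, 8, -3]
  [-12, -19, -3, 9]
C^⊗3:
  [-3, -10, 6, 18]
  [14, -3, 7, 12]
  [-3, -10, 12, 1]
  [9, -8, 2, -3]
C^⊗4:
  [18, 1, 11, 6]
  [12, -5, 11, 23]
  [1, -6, 16, 6]
  [-3, -10, 6, 18]
Answer: row 3 of C^⊗4 = [1, -6, 16, 6]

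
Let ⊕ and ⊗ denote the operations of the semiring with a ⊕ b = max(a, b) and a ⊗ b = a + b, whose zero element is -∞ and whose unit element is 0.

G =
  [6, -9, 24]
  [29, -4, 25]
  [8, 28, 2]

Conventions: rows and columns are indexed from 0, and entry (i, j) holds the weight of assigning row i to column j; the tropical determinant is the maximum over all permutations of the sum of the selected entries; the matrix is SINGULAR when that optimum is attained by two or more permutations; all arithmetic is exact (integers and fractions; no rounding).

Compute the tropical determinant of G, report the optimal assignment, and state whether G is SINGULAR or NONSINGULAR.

σ = (0, 1, 2): 6 + (-4) + 2 = 4
σ = (0, 2, 1): 6 + 25 + 28 = 59
σ = (1, 0, 2): (-9) + 29 + 2 = 22
σ = (1, 2, 0): (-9) + 25 + 8 = 24
σ = (2, 0, 1): 24 + 29 + 28 = 81
σ = (2, 1, 0): 24 + (-4) + 8 = 28
Optimal value attained by: σ = (2, 0, 1).
Answer: det⊕(G) = 81; verdict: NONSINGULAR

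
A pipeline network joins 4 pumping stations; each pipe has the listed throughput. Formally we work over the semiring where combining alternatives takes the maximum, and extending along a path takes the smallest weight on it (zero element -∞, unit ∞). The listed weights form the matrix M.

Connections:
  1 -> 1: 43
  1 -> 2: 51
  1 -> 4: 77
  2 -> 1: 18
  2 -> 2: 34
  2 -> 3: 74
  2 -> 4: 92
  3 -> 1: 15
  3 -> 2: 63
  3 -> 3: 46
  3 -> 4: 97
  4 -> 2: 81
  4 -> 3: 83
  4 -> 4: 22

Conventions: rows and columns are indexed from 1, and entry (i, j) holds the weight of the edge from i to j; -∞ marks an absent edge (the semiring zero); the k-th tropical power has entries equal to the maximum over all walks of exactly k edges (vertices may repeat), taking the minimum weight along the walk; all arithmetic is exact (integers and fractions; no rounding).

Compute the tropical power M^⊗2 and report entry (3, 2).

M^⊗2:
  [43, 77, 77, 51]
  [18, 81, 83, 74]
  [18, 81, 83, 63]
  [18, 63, 74, 83]
Key observation: the optimum is the walk 3->4->2, with weight 97 min 81 = 81.
Optimal value attained by: walk 3->4->2.
Answer: (M^⊗2)[3][2] = 81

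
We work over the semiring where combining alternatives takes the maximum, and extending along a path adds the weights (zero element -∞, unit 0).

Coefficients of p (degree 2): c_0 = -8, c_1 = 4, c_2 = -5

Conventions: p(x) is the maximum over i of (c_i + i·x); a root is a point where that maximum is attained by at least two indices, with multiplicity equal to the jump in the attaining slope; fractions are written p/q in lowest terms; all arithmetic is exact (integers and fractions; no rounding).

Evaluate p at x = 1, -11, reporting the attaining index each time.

p(1) = max(-8+0·1=-8, 4+1·1=5, -5+2·1=-3) = 5 (attained by i=1)
p(-11) = max(-8+0·(-11)=-8, 4+1·(-11)=-7, -5+2·(-11)=-27) = -7 (attained by i=1)
Answer: p(1) = 5; p(-11) = -7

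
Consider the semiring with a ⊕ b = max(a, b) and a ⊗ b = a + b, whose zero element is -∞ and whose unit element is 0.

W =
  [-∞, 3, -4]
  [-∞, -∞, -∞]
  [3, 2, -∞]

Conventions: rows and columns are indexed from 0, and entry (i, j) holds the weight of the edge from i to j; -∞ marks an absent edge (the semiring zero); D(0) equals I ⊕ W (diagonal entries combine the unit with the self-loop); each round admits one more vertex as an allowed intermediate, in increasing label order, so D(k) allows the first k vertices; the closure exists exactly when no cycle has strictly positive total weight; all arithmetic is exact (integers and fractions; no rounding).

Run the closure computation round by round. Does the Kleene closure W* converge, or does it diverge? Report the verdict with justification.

D(0):
  [0, 3, -4]
  [-∞, 0, -∞]
  [3, 2, 0]
D(1):
  [0, 3, -4]
  [-∞, 0, -∞]
  [3, 6, 0]
D(2):
  [0, 3, -4]
  [-∞, 0, -∞]
  [3, 6, 0]
D(3):
  [0, 3, -4]
  [-∞, 0, -∞]
  [3, 6, 0]
Key observation: every diagonal entry stays at the unit through all rounds, so no improving cycle exists.
Answer: CONVERGES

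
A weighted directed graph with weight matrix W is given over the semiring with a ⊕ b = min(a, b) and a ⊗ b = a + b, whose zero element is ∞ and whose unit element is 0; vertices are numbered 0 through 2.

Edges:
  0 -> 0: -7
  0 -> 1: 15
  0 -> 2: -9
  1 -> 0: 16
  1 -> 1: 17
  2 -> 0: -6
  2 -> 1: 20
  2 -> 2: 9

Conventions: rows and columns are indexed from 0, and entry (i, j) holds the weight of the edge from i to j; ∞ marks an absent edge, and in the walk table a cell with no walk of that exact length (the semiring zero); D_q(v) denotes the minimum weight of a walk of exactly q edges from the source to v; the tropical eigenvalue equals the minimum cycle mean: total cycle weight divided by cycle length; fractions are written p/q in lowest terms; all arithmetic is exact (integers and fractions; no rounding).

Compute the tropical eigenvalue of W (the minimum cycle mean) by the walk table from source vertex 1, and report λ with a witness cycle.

q=0: [∞, 0, ∞]
q=1: [16, 17, ∞]
q=2: [9, 31, 7]
q=3: [1, 24, 0]
Optimal cycle mean attained by: cycle 0->2->0, total (-9) + (-6), length 2.
Answer: λ = -15/2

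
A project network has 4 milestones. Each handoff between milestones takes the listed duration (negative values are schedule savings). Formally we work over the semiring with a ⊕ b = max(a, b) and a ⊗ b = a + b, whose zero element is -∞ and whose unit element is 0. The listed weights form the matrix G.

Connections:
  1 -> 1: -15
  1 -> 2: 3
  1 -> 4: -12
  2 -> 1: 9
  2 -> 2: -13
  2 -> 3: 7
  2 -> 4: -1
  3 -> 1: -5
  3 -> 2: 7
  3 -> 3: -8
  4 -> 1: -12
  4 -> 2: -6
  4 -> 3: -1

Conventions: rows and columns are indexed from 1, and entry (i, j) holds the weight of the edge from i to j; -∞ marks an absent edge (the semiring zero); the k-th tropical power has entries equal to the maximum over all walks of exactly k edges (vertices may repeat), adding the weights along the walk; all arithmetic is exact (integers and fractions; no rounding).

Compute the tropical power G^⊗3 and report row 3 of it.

G^⊗2:
  [12, -10, 10, 2]
  [2, 14, -1, -3]
  [16, -1, 14, 6]
  [3, 6, 1, -7]
G^⊗3:
  [5, 17, 2, 0]
  [23, 6, 21, 13]
  [9, 21, 6, 4]
  [15, 8, 13, 5]
Answer: row 3 of G^⊗3 = [9, 21, 6, 4]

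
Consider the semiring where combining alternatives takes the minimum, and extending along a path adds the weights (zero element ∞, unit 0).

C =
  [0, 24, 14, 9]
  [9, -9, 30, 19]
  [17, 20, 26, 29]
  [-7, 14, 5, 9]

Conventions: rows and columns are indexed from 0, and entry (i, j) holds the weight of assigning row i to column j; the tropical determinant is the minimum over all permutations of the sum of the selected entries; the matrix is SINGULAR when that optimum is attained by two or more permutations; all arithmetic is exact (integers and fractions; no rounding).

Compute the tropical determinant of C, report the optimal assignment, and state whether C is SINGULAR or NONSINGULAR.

σ = (0, 1, 2, 3): 0 + (-9) + 26 + 9 = 26
σ = (0, 1, 3, 2): 0 + (-9) + 29 + 5 = 25
σ = (0, 2, 1, 3): 0 + 30 + 20 + 9 = 59
σ = (0, 2, 3, 1): 0 + 30 + 29 + 14 = 73
σ = (0, 3, 1, 2): 0 + 19 + 20 + 5 = 44
σ = (0, 3, 2, 1): 0 + 19 + 26 + 14 = 59
σ = (1, 0, 2, 3): 24 + 9 + 26 + 9 = 68
σ = (1, 0, 3, 2): 24 + 9 + 29 + 5 = 67
σ = (1, 2, 0, 3): 24 + 30 + 17 + 9 = 80
σ = (1, 2, 3, 0): 24 + 30 + 29 + (-7) = 76
σ = (1, 3, 0, 2): 24 + 19 + 17 + 5 = 65
σ = (1, 3, 2, 0): 24 + 19 + 26 + (-7) = 62
σ = (2, 0, 1, 3): 14 + 9 + 20 + 9 = 52
σ = (2, 0, 3, 1): 14 + 9 + 29 + 14 = 66
σ = (2, 1, 0, 3): 14 + (-9) + 17 + 9 = 31
σ = (2, 1, 3, 0): 14 + (-9) + 29 + (-7) = 27
σ = (2, 3, 0, 1): 14 + 19 + 17 + 14 = 64
σ = (2, 3, 1, 0): 14 + 19 + 20 + (-7) = 46
σ = (3, 0, 1, 2): 9 + 9 + 20 + 5 = 43
σ = (3, 0, 2, 1): 9 + 9 + 26 + 14 = 58
σ = (3, 1, 0, 2): 9 + (-9) + 17 + 5 = 22
σ = (3, 1, 2, 0): 9 + (-9) + 26 + (-7) = 19
σ = (3, 2, 0, 1): 9 + 30 + 17 + 14 = 70
σ = (3, 2, 1, 0): 9 + 30 + 20 + (-7) = 52
Optimal value attained by: σ = (3, 1, 2, 0).
Answer: det⊕(C) = 19; verdict: NONSINGULAR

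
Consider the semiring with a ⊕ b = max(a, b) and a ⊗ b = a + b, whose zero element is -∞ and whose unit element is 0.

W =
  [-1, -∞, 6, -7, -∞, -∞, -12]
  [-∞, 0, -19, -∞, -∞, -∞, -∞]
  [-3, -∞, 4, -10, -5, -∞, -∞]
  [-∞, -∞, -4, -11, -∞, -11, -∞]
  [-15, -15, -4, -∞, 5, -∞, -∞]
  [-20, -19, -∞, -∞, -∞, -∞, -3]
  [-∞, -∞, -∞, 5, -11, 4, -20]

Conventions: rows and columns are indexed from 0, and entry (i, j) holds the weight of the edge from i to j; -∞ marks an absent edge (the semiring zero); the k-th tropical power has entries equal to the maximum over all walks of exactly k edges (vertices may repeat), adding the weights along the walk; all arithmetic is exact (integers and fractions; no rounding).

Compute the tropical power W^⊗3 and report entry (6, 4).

W^⊗2:
  [3, -∞, 10, -4, 1, -8, -13]
  [-22, 0, -15, -29, -24, -∞, -∞]
  [1, -20, 8, -6, 0, -21, -15]
  [-7, -30, 0, -14, -9, -22, -14]
  [-7, -10, 1, -14, 10, -∞, -27]
  [-21, -19, -14, 2, -14, 1, -23]
  [-16, -15, 1, -6, -6, -6, 1]
W^⊗3:
  [7, -14, 14, 0, 6, -9, -9]
  [-18, 0, -11, -25, -19, -40, -34]
  [5, -15, 12, -2, 5, -11, -11]
  [-3, -24, 4, -9, -4, -10, -19]
  [-2, -5, 6, -9, 15, -23, -19]
  [-17, -18, -2, -9, -9, -9, -2]
  [-2, -15, 5, 6, -1, 5, -9]
Key observation: the optimum is the walk 6->4->4->4, with weight (-11) + 5 + 5 = -1.
Optimal value attained by: walk 6->4->4->4.
Answer: (W^⊗3)[6][4] = -1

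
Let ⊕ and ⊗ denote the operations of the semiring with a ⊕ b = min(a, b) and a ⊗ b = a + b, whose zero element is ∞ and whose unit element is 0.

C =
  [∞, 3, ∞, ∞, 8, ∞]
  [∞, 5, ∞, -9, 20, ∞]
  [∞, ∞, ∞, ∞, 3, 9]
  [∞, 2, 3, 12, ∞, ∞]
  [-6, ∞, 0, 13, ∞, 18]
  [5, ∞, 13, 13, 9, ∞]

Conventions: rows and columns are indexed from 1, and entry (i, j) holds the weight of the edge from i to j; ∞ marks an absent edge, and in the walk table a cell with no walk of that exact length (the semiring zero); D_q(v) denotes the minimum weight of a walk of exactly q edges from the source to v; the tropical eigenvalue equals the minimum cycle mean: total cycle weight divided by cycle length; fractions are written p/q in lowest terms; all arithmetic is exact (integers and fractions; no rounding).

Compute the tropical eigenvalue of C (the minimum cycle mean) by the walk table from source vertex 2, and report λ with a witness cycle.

q=0: [∞, 0, ∞, ∞, ∞, ∞]
q=1: [∞, 5, ∞, -9, 20, ∞]
q=2: [14, -7, -6, -4, 25, 38]
q=3: [19, -2, -1, -16, -3, 3]
q=4: [-9, -14, -13, -11, 2, 8]
q=5: [-4, -9, -8, -23, -10, -4]
q=6: [-16, -21, -20, -18, -5, 1]
Optimal cycle mean attained by: cycle 2->4->2, total (-9) + 2, length 2.
Answer: λ = -7/2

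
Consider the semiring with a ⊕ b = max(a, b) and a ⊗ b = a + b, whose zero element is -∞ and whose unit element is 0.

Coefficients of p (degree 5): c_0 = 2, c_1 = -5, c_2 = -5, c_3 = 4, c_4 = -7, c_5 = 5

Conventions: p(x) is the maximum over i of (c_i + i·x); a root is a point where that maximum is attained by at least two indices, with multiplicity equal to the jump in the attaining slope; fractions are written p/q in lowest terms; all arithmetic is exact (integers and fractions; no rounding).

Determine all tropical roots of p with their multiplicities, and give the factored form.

hull edge (i=0, c=2) to (i=3, c=4): slope 2/3, span 3
hull edge (i=3, c=4) to (i=5, c=5): slope 1/2, span 2
Factored form: p(x) = 5 ⊗ (x ⊕ (-2/3)) ⊗ (x ⊕ (-2/3)) ⊗ (x ⊕ (-2/3)) ⊗ (x ⊕ (-1/2)) ⊗ (x ⊕ (-1/2))
Answer: roots = -2/3 (mult 3), -1/2 (mult 2)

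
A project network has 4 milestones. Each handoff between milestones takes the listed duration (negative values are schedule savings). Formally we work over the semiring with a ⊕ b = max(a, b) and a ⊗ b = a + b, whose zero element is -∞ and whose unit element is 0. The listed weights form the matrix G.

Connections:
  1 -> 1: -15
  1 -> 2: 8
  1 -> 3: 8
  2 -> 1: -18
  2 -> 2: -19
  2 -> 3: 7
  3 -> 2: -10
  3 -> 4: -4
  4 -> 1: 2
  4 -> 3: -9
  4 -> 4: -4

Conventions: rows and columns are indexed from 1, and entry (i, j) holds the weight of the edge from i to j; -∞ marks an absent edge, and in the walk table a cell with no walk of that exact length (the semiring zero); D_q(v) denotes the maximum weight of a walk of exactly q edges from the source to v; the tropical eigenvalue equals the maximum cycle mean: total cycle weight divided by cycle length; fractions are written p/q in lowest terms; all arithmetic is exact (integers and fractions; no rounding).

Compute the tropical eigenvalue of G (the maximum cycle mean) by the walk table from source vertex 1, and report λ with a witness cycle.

q=0: [0, -∞, -∞, -∞]
q=1: [-15, 8, 8, -∞]
q=2: [-10, -2, 15, 4]
q=3: [6, 5, 5, 11]
q=4: [13, 14, 14, 7]
Optimal cycle mean attained by: cycle 1->2->3->4->1, total 8 + 7 + (-4) + 2, length 4.
Answer: λ = 13/4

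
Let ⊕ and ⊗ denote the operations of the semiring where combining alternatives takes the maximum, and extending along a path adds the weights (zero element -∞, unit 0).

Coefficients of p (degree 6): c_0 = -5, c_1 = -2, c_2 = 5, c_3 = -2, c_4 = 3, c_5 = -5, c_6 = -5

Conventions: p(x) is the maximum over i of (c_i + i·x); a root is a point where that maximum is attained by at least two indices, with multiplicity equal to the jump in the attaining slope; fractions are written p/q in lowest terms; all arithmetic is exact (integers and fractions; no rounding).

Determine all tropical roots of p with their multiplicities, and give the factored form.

hull edge (i=0, c=-5) to (i=2, c=5): slope 5, span 2
hull edge (i=2, c=5) to (i=4, c=3): slope -1, span 2
hull edge (i=4, c=3) to (i=6, c=-5): slope -4, span 2
Factored form: p(x) = -5 ⊗ (x ⊕ (-5)) ⊗ (x ⊕ (-5)) ⊗ (x ⊕ 1) ⊗ (x ⊕ 1) ⊗ (x ⊕ 4) ⊗ (x ⊕ 4)
Answer: roots = -5 (mult 2), 1 (mult 2), 4 (mult 2)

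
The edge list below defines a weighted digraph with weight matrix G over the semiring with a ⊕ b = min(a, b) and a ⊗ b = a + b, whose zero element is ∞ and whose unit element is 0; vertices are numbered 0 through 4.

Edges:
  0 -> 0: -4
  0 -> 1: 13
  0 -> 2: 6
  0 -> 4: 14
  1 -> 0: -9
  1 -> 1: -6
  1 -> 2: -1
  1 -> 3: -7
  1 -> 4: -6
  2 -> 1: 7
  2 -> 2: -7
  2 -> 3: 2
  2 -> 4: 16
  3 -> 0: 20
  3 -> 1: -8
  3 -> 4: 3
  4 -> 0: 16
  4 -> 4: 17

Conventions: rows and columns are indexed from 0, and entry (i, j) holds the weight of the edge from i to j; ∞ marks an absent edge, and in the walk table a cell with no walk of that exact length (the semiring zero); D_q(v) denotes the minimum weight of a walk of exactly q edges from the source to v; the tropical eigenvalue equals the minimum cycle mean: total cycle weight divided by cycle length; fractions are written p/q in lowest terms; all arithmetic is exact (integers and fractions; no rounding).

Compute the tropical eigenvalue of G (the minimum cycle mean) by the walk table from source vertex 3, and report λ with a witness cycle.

q=0: [∞, ∞, ∞, 0, ∞]
q=1: [20, -8, ∞, ∞, 3]
q=2: [-17, -14, -9, -15, -14]
q=3: [-23, -23, -16, -21, -20]
q=4: [-32, -29, -24, -30, -29]
q=5: [-38, -38, -31, -36, -35]
Optimal cycle mean attained by: cycle 1->3->1, total (-7) + (-8), length 2.
Answer: λ = -15/2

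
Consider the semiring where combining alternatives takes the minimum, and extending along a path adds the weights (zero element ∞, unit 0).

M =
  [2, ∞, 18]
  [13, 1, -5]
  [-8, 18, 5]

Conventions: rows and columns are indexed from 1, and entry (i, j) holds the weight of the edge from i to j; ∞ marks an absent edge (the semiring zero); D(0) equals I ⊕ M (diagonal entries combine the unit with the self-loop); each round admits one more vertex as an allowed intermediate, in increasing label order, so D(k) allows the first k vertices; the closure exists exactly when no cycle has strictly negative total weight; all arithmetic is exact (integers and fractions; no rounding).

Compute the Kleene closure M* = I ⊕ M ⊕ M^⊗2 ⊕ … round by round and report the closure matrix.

D(0):
  [0, ∞, 18]
  [13, 0, -5]
  [-8, 18, 0]
D(1):
  [0, ∞, 18]
  [13, 0, -5]
  [-8, 18, 0]
D(2):
  [0, ∞, 18]
  [13, 0, -5]
  [-8, 18, 0]
D(3):
  [0, 36, 18]
  [-13, 0, -5]
  [-8, 18, 0]
Answer: M* = [[0, 36, 18], [-13, 0, -5], [-8, 18, 0]]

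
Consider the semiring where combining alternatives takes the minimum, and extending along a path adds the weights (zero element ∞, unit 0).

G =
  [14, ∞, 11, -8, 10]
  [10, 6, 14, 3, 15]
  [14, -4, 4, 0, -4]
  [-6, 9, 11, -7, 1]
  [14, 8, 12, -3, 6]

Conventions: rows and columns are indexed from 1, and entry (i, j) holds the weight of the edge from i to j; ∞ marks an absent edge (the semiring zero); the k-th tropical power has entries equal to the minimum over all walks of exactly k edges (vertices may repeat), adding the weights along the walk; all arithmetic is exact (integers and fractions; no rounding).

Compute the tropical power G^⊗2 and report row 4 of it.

G^⊗2:
  [-14, 1, 3, -15, -7]
  [-3, 10, 14, -4, 4]
  [-6, 0, 8, -7, 0]
  [-13, 2, 4, -14, -6]
  [-9, 6, 8, -10, -2]
Answer: row 4 of G^⊗2 = [-13, 2, 4, -14, -6]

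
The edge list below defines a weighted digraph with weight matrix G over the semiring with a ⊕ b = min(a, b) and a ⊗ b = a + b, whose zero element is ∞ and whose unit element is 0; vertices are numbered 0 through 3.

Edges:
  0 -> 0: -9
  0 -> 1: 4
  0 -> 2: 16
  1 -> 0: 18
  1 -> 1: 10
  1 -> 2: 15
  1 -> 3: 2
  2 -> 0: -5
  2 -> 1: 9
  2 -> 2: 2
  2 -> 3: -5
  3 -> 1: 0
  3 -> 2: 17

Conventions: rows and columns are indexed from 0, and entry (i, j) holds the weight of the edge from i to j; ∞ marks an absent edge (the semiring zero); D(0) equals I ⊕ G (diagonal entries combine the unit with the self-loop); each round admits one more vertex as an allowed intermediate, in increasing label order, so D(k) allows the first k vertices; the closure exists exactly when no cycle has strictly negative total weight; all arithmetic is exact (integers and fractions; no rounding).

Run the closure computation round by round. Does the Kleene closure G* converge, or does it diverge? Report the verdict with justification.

Detection: at round 0, diagonal entry (0, 0) turns strictly negative.
Key observation: the cycle 0->0 has total weight (-9), which is strictly negative.
Answer: DIVERGES — negative cycle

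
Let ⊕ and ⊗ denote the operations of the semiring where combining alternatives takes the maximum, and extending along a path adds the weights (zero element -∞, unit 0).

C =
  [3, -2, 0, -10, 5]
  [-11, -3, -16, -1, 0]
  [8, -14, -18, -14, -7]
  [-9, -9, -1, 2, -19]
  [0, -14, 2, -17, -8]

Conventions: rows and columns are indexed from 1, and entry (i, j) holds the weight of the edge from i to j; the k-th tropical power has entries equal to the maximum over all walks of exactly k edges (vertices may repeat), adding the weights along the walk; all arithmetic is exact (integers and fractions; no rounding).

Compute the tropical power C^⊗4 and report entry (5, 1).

C^⊗2:
  [8, 1, 7, -3, 8]
  [0, -6, 2, 1, -3]
  [11, 6, 8, -2, 13]
  [7, -7, 1, 4, -4]
  [10, -2, 0, -10, 5]
C^⊗3:
  [15, 6, 10, 0, 13]
  [10, -2, 0, 3, 5]
  [16, 9, 15, 5, 16]
  [10, 5, 7, 6, 12]
  [13, 8, 10, 0, 15]
C^⊗4:
  [18, 13, 15, 5, 20]
  [13, 8, 10, 5, 15]
  [23, 14, 18, 8, 21]
  [15, 8, 14, 8, 15]
  [18, 11, 17, 7, 18]
Key observation: the optimum is the walk 5->3->1->3->1, with weight 2 + 8 + 0 + 8 = 18.
Optimal value attained by: walk 5->3->1->3->1.
Answer: (C^⊗4)[5][1] = 18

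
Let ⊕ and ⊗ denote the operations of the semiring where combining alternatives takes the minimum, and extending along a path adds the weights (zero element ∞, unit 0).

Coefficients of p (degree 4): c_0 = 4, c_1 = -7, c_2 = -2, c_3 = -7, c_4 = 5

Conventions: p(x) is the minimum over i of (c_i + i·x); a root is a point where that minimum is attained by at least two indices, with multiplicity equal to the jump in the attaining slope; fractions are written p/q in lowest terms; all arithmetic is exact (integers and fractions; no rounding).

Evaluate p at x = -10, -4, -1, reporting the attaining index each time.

p(-10) = min(4+0·(-10)=4, -7+1·(-10)=-17, -2+2·(-10)=-22, -7+3·(-10)=-37, 5+4·(-10)=-35) = -37 (attained by i=3)
p(-4) = min(4+0·(-4)=4, -7+1·(-4)=-11, -2+2·(-4)=-10, -7+3·(-4)=-19, 5+4·(-4)=-11) = -19 (attained by i=3)
p(-1) = min(4+0·(-1)=4, -7+1·(-1)=-8, -2+2·(-1)=-4, -7+3·(-1)=-10, 5+4·(-1)=1) = -10 (attained by i=3)
Answer: p(-10) = -37; p(-4) = -19; p(-1) = -10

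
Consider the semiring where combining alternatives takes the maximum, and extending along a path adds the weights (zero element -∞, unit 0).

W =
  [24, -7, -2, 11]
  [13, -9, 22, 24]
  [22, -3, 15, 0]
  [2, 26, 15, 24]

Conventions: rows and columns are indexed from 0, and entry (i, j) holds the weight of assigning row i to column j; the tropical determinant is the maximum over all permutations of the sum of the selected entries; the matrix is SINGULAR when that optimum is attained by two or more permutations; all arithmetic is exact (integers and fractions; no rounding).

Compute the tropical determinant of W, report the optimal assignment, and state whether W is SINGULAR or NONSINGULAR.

σ = (0, 1, 2, 3): 24 + (-9) + 15 + 24 = 54
σ = (0, 1, 3, 2): 24 + (-9) + 0 + 15 = 30
σ = (0, 2, 1, 3): 24 + 22 + (-3) + 24 = 67
σ = (0, 2, 3, 1): 24 + 22 + 0 + 26 = 72
σ = (0, 3, 1, 2): 24 + 24 + (-3) + 15 = 60
σ = (0, 3, 2, 1): 24 + 24 + 15 + 26 = 89
σ = (1, 0, 2, 3): (-7) + 13 + 15 + 24 = 45
σ = (1, 0, 3, 2): (-7) + 13 + 0 + 15 = 21
σ = (1, 2, 0, 3): (-7) + 22 + 22 + 24 = 61
σ = (1, 2, 3, 0): (-7) + 22 + 0 + 2 = 17
σ = (1, 3, 0, 2): (-7) + 24 + 22 + 15 = 54
σ = (1, 3, 2, 0): (-7) + 24 + 15 + 2 = 34
σ = (2, 0, 1, 3): (-2) + 13 + (-3) + 24 = 32
σ = (2, 0, 3, 1): (-2) + 13 + 0 + 26 = 37
σ = (2, 1, 0, 3): (-2) + (-9) + 22 + 24 = 35
σ = (2, 1, 3, 0): (-2) + (-9) + 0 + 2 = -9
σ = (2, 3, 0, 1): (-2) + 24 + 22 + 26 = 70
σ = (2, 3, 1, 0): (-2) + 24 + (-3) + 2 = 21
σ = (3, 0, 1, 2): 11 + 13 + (-3) + 15 = 36
σ = (3, 0, 2, 1): 11 + 13 + 15 + 26 = 65
σ = (3, 1, 0, 2): 11 + (-9) + 22 + 15 = 39
σ = (3, 1, 2, 0): 11 + (-9) + 15 + 2 = 19
σ = (3, 2, 0, 1): 11 + 22 + 22 + 26 = 81
σ = (3, 2, 1, 0): 11 + 22 + (-3) + 2 = 32
Optimal value attained by: σ = (0, 3, 2, 1).
Answer: det⊕(W) = 89; verdict: NONSINGULAR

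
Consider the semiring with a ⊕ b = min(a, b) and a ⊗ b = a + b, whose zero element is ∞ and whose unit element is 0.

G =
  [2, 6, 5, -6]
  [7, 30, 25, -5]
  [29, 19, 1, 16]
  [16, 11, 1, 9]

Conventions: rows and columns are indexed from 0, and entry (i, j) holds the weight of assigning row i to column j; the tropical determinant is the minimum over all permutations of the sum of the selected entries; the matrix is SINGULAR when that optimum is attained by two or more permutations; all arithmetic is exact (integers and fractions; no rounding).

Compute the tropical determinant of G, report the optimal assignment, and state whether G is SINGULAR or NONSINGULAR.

σ = (0, 1, 2, 3): 2 + 30 + 1 + 9 = 42
σ = (0, 1, 3, 2): 2 + 30 + 16 + 1 = 49
σ = (0, 2, 1, 3): 2 + 25 + 19 + 9 = 55
σ = (0, 2, 3, 1): 2 + 25 + 16 + 11 = 54
σ = (0, 3, 1, 2): 2 + (-5) + 19 + 1 = 17
σ = (0, 3, 2, 1): 2 + (-5) + 1 + 11 = 9
σ = (1, 0, 2, 3): 6 + 7 + 1 + 9 = 23
σ = (1, 0, 3, 2): 6 + 7 + 16 + 1 = 30
σ = (1, 2, 0, 3): 6 + 25 + 29 + 9 = 69
σ = (1, 2, 3, 0): 6 + 25 + 16 + 16 = 63
σ = (1, 3, 0, 2): 6 + (-5) + 29 + 1 = 31
σ = (1, 3, 2, 0): 6 + (-5) + 1 + 16 = 18
σ = (2, 0, 1, 3): 5 + 7 + 19 + 9 = 40
σ = (2, 0, 3, 1): 5 + 7 + 16 + 11 = 39
σ = (2, 1, 0, 3): 5 + 30 + 29 + 9 = 73
σ = (2, 1, 3, 0): 5 + 30 + 16 + 16 = 67
σ = (2, 3, 0, 1): 5 + (-5) + 29 + 11 = 40
σ = (2, 3, 1, 0): 5 + (-5) + 19 + 16 = 35
σ = (3, 0, 1, 2): (-6) + 7 + 19 + 1 = 21
σ = (3, 0, 2, 1): (-6) + 7 + 1 + 11 = 13
σ = (3, 1, 0, 2): (-6) + 30 + 29 + 1 = 54
σ = (3, 1, 2, 0): (-6) + 30 + 1 + 16 = 41
σ = (3, 2, 0, 1): (-6) + 25 + 29 + 11 = 59
σ = (3, 2, 1, 0): (-6) + 25 + 19 + 16 = 54
Optimal value attained by: σ = (0, 3, 2, 1).
Answer: det⊕(G) = 9; verdict: NONSINGULAR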